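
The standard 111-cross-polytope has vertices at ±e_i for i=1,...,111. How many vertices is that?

The vertices are ±e_1, ..., ±e_111, so there are 2·111 = 222.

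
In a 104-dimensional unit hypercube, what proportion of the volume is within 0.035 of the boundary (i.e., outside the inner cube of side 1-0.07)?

Shell fraction = 1 - (1-0.07)^104 ≈ 0.999472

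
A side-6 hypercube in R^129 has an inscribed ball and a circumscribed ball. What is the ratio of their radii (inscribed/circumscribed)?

r_in = 6/2 (half the side); r_out = 6√129/2 (half the diagonal). Ratio = 1/√129 ≈ 0.0880451.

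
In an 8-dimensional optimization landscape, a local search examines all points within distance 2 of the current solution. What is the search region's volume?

V_8(2) = π^(8/2) · (2)^8 / Γ(8/2 + 1) = 32·π^4/3 ≈ 1039.03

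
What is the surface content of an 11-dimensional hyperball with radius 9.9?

|∂B_11(9.9)| ≈ 1.87434e+11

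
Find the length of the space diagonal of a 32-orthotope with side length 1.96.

The space diagonal of an n-cube of side s is s√n. Here 1.96·√32 ≈ 11.0874.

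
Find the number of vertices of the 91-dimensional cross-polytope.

The vertices are ±e_1, ..., ±e_91, so there are 2·91 = 182.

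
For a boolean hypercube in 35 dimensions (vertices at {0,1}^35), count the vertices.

An n-cube has 2^n vertices; for n = 35 that is 2^35 = 34359738368.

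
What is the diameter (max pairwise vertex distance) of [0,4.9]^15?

||(4.9,4.9,...,4.9)|| = √(15)·4.9 ≈ 18.9776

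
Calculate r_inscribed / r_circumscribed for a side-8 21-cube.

r_in / r_out = (8/2) / (8√21/2) = 1/√21 ≈ 0.218218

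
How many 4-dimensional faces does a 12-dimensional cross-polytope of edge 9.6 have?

Each 4-face is the convex hull of 5 vertices, one chosen as ±e_i from each of 5 distinct axes: 2^5·C(12,5) = 25344.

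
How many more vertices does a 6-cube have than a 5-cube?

The 6-cube has 2^6 = 64 vertices. The 5-cube has 2^5 = 32 vertices. Difference: 64 - 32 = 32.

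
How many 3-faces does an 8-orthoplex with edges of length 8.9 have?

Number of 3-faces = 2^(3+1) · C(8,3+1) = 16 · 70 = 1120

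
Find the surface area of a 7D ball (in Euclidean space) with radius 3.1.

|∂B_7(3.1)| ≈ 29352.7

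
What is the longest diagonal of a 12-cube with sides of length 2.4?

d = √(2.4² + 2.4² + ... + 2.4²) [12 terms] = √(12·2.4²) = 2.4√12 ≈ 8.31384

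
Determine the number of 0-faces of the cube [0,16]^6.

Choose 0 of 6 axes to span the face (C(6,0) = 1 way), then fix each of the remaining 6 coordinates at one of its two extreme values (2^6 = 64 ways): 1·64 = 64.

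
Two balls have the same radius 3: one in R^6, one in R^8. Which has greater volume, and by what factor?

V_6(3) ≈ 3767.26, V_8(3) ≈ 26629.2. The 8-ball is larger by a factor of 7.069.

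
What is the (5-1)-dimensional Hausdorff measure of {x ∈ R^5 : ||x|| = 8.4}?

|∂B_5(8.4)| ≈ 131034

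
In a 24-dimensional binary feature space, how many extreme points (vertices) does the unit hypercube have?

An n-cube has 2^n vertices; for n = 24 that is 2^24 = 16777216.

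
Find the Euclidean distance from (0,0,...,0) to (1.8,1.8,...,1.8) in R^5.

The space diagonal of an n-cube of side s is s√n. Here 1.8·√5 ≈ 4.02492.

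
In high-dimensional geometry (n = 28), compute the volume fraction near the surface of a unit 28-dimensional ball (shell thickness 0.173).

1 - (1-0.173)^28 ≈ 0.9951 ≈ 99.51%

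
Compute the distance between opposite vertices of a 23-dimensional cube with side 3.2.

Diagonal = √23 · 3.2 ≈ 15.3467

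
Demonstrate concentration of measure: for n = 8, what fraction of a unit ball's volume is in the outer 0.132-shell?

1 - (1-0.132)^8 ≈ 0.677776 ≈ 67.78%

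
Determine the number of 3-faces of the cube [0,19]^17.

f_3(17-cube) = (17 choose 3) · 2^14 = 11141120.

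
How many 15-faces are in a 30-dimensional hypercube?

Number of 15-faces = C(30,15) · 2^(30-15) = 155117520 · 32768 = 5082890895360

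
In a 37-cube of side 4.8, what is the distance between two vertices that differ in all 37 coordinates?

d = √(4.8² + 4.8² + ... + 4.8²) [37 terms] = √(37·4.8²) = 4.8√37 ≈ 29.1973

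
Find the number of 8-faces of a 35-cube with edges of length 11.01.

f_8(35-cube) = (35 choose 8) · 2^27 = 3158924287016960.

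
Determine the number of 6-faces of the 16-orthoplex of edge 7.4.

An n-cross-polytope has 2^(k+1)·C(n,k+1) k-faces. Here 2^7·C(16,7) = 128·11440 = 1464320.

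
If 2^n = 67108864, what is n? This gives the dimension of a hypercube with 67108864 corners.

2^n = 67108864 ⇒ n = log_2(67108864) = 26.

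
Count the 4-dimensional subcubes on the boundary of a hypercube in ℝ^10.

Choose 4 of 10 axes to span the face (C(10,4) = 210 ways), then fix each of the remaining 6 coordinates at one of its two extreme values (2^6 = 64 ways): 210·64 = 13440.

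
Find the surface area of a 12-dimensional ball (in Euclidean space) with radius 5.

S = n·V_n(r)/r = 12·V_12(5)/5 (volume-to-surface relation), giving 9765625·π^6/12 ≈ 7.82381e+08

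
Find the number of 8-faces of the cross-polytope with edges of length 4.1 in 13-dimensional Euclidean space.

Number of 8-faces = 2^(8+1) · C(13,8+1) = 512 · 715 = 366080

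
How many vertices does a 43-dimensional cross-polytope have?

The 43-dimensional cross-polytope has 2n = 2·43 = 86 vertices.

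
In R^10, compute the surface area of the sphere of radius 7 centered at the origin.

S = n·V_n(r)/r = 10·V_10(7)/7 (volume-to-surface relation), giving 40353607·π^5/12 ≈ 1.02908e+09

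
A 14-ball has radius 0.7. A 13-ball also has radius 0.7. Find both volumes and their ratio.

V_14(0.7) ≈ 0.00406435. V_13(0.7) ≈ 0.00882299. Ratio V_14/V_13 ≈ 0.4607.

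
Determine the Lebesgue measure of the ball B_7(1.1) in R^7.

V_7(1.1) = π^(7/2) · (1.1)^7 / Γ(7/2 + 1) ≈ 9.20723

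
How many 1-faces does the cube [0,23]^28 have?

Number of 1-faces = C(28,1)·2^(28-1) = 28·134217728 = 3758096384.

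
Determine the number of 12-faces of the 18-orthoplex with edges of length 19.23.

Number of 12-faces = 2^(12+1) · C(18,12+1) = 8192 · 8568 = 70189056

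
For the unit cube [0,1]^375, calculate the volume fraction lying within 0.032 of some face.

Shell fraction = 1 - (1-0.064)^375 ≈ 1 - 1.692e-11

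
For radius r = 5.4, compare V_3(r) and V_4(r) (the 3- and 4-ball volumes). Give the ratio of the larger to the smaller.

V_3(5.4) ≈ 659.584, V_4(5.4) ≈ 4196.09. The 4-ball is larger by a factor of 6.362.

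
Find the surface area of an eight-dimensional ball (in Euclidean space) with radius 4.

S_8(4) = 2·π^(8/2)·(4)^7 / Γ(8/2) = 16384·π^4/3 ≈ 531984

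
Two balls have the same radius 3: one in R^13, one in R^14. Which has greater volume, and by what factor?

V_13(3) ≈ 1.45184e+06, V_14(3) ≈ 2.86626e+06. The 14-ball is larger by a factor of 1.974.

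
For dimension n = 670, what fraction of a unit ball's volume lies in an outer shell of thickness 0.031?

1 - (1-0.031)^670 ≈ 0.9999999993 ≈ (100 - 6.87e-08)%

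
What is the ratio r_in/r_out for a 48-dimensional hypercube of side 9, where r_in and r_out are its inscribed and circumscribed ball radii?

Ratio = (s/2)/(s√48/2) = 48^(-1/2) ≈ 0.144338.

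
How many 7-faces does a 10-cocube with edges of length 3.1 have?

Each 7-face is the convex hull of 8 vertices, one chosen as ±e_i from each of 8 distinct axes: 2^8·C(10,8) = 11520.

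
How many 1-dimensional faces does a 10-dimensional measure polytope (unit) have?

Number of 1-faces = C(10,1) · 2^(10-1) = 10 · 512 = 5120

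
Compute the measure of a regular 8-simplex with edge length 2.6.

V = (2.6^8 / 8!) · √((8+1) / 2^8) ≈ 0.00971108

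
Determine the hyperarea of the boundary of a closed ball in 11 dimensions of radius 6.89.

S_11(6.89) = 2·π^(11/2)·(6.89)^10 / Γ(11/2) ≈ 4.99677e+09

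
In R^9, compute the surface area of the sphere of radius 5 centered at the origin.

The surface area of an n-ball is 2π^(n/2) r^(n-1) / Γ(n/2). For n=9, r=5: 2500000·π^4/21 ≈ 1.15963e+07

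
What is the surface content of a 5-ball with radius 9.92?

The surface area of an n-ball is 2π^(n/2) r^(n-1) / Γ(n/2). For n=5, r=9.92: 254868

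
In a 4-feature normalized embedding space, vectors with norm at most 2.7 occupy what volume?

The n-ball volume is π^(n/2)·r^n/Γ(n/2+1). With n=4, r=2.7: V ≈ 262.256.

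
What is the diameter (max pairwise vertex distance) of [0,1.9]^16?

Diagonal = √16 · 1.9 = 7.6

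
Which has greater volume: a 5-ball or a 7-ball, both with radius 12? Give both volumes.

V_5(12) ≈ 1.3098e+06. V_7(12) ≈ 1.69297e+08. The 7-ball is larger.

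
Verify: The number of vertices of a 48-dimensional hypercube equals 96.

False. The 48-cube has 2^48 = 281474976710656 vertices.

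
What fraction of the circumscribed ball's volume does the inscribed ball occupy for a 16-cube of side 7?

V_in/V_out = n^(-n/2) = 16^(-16/2) ≈ 2.32831e-10.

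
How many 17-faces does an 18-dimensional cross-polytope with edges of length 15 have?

f_17(18-orthoplex) = 2^18 · (18 choose 18) = 262144.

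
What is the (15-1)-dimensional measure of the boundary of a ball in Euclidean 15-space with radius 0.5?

|∂B_15(0.5)| = π^7/8648640 ≈ 0.000349222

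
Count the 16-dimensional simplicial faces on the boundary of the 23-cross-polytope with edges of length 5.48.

An n-cross-polytope has 2^(k+1)·C(n,k+1) k-faces. Here 2^17·C(23,17) = 131072·100947 = 13231325184.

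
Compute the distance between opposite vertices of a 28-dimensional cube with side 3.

Diagonal = √28 · 3 ≈ 15.8745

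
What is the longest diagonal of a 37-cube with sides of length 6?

||(6,6,...,6)|| = √(37)·6 ≈ 36.4966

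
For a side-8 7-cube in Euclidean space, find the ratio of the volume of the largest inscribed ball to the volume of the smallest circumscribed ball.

V_in / V_out = (r_in/r_out)^7 = (1/√7)^7 = 7^(-7/2) ≈ 0.00110194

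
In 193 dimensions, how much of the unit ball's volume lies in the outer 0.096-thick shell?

Shell fraction = 1 - (1-0.096)^193 ≈ 0.9999999965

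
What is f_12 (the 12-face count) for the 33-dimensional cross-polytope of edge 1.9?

f_12(33-orthoplex) = 2^13 · (33 choose 13) = 4695379476480.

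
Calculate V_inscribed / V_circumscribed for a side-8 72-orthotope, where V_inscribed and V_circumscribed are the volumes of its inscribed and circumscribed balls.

V_in / V_out = (r_in/r_out)^72 = (1/√72)^72 = 72^(-72/2) ≈ 1.36782e-67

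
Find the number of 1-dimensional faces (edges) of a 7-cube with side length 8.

An n-cube has n·2^(n-1) edges. With n = 7: 7·64 = 448.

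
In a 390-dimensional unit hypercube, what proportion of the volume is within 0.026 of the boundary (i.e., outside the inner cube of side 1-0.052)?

The inner cube has side 1-2·0.026 = 0.948 and volume (0.948)^390 ≈ 9.021e-10, so the shell holds 0.9999999991 of the volume.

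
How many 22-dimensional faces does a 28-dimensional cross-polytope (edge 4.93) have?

Each 22-face is the convex hull of 23 vertices, one chosen as ±e_i from each of 23 distinct axes: 2^23·C(28,23) = 824432394240.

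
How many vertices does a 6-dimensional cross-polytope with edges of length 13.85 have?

The 6-dimensional cross-polytope has 2n = 2·6 = 12 vertices.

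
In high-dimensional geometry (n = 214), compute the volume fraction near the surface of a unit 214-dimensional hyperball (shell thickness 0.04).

1 - (1-0.04)^214 ≈ 0.999839 ≈ 99.9839%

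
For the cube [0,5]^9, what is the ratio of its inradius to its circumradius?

r_in / r_out = (5/2) / (5√9/2) = 1/√9 ≈ 0.333333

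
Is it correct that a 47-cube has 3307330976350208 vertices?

False. The 47-cube has 2^47 = 140737488355328 vertices.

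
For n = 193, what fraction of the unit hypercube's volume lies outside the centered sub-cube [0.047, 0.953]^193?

Shell fraction = 1 - (1-0.094)^193 ≈ 0.9999999947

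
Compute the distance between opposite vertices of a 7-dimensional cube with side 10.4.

The space diagonal of an n-cube of side s is s√n. Here 10.4·√7 ≈ 27.5158.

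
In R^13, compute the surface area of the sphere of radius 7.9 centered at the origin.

The surface area of an n-ball is 2π^(n/2) r^(n-1) / Γ(n/2). For n=13, r=7.9: 6.99536e+11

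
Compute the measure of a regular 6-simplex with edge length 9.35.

For a regular n-simplex with edge a, V = (a^n / n!)·√((n+1)/2^n). With a=9.35, n=6: V ≈ 306.9.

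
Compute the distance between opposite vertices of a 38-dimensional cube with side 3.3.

||(3.3,3.3,...,3.3)|| = √(38)·3.3 ≈ 20.3426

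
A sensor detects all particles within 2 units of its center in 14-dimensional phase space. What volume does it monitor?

The n-ball volume is π^(n/2)·r^n/Γ(n/2+1). With n=14, r=2: V = 1024·π^7/315 ≈ 9818.35.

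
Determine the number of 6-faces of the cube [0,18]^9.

Choose 6 of 9 axes to span the face (C(9,6) = 84 ways), then fix each of the remaining 3 coordinates at one of its two extreme values (2^3 = 8 ways): 84·8 = 672.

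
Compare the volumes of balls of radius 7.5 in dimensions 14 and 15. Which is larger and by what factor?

V_14(7.5) ≈ 1.06777e+12, V_15(7.5) ≈ 5.0974e+12. The 15-ball is larger by a factor of 4.774.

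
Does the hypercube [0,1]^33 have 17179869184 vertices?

False. The 33-cube has 2^33 = 8589934592 vertices.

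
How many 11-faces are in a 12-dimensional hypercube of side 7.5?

Choose 11 of 12 axes to span the face (C(12,11) = 12 ways), then fix each of the remaining 1 coordinate at one of its two extreme values (2^1 = 2 ways): 12·2 = 24.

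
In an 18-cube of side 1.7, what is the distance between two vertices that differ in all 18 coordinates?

Diagonal = √18 · 1.7 ≈ 7.21249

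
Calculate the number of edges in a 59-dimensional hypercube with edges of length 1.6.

Number of 1-faces = C(59,1)·2^(59-1) = 59·288230376151711744 = 17005592192950992896.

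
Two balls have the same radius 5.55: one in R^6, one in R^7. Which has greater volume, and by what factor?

V_6(5.55) ≈ 151028, V_7(5.55) ≈ 766357. The 7-ball is larger by a factor of 5.074.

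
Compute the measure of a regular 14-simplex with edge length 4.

V_14 = √(15) · 4^14 / (14! · 2^(14/2)) ≈ 9.31681e-05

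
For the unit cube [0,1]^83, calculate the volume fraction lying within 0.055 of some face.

The inner cube has side 1-2·0.055 = 0.89 and volume (0.89)^83 ≈ 6.3e-05, so the shell holds 0.999937 of the volume.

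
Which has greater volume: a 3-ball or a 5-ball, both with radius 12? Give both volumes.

V_3(12) ≈ 7238.23. V_5(12) ≈ 1.3098e+06. The 5-ball is larger.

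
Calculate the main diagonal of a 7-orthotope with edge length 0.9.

||(0.9,0.9,...,0.9)|| = √(7)·0.9 ≈ 2.38118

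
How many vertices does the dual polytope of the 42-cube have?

Number of vertices = 2n = 84.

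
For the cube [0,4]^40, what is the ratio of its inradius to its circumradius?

Ratio = (s/2)/(s√40/2) = 40^(-1/2) ≈ 0.158114.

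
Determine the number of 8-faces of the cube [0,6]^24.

Number of 8-faces = C(24,8) · 2^(24-8) = 735471 · 65536 = 48199827456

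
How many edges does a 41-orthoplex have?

Each 1-face is the convex hull of 2 vertices, one chosen as ±e_i from each of 2 distinct axes: 2^2·C(41,2) = 3280.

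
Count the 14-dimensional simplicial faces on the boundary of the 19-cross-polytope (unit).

Each 14-face is the convex hull of 15 vertices, one chosen as ±e_i from each of 15 distinct axes: 2^15·C(19,15) = 127008768.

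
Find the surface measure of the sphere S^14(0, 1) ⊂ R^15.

The surface area of an n-ball is 2π^(n/2) r^(n-1) / Γ(n/2). For n=15, r=1: 256·π^7/135135 ≈ 5.72165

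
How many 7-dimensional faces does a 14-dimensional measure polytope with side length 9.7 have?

Number of 7-faces = C(14,7) · 2^(14-7) = 3432 · 128 = 439296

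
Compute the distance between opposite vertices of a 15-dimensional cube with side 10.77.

d = √(10.77² + 10.77² + ... + 10.77²) [15 terms] = √(15·10.77²) = 10.77√15 ≈ 41.712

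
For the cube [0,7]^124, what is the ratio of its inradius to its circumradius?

r_in = 7/2 (half the side); r_out = 7√124/2 (half the diagonal). Ratio = 1/√124 ≈ 0.0898027.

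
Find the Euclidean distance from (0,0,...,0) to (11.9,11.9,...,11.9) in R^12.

||(11.9,11.9,...,11.9)|| = √(12)·11.9 ≈ 41.2228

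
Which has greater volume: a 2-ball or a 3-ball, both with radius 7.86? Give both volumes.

V_2(7.86) ≈ 194.086. V_3(7.86) ≈ 2034.02. The 3-ball is larger.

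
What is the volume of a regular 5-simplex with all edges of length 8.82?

V = (8.82^5 / 5!) · √((5+1) / 2^5) ≈ 192.603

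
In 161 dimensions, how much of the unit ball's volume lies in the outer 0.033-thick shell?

V(inner)/V(outer) = ((1-0.033)/1)^161 ≈ 0.004505, so the shell fraction is 0.995495.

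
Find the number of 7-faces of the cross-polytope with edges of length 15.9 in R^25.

Each 7-face is the convex hull of 8 vertices, one chosen as ±e_i from each of 8 distinct axes: 2^8·C(25,8) = 276883200.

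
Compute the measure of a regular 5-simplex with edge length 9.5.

V = (9.5^5 / 5!) · √((5+1) / 2^5) ≈ 279.214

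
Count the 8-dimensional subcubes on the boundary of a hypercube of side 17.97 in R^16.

Number of 8-faces = C(16,8) · 2^(16-8) = 12870 · 256 = 3294720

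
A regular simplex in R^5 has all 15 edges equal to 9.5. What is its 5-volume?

Volume = 9.5^5 · √(6/2^5) / 5! ≈ 279.214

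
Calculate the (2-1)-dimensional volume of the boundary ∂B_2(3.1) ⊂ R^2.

The surface area of an n-ball is 2π^(n/2) r^(n-1) / Γ(n/2). For n=2, r=3.1: 2πr = 2π·3.1 ≈ 19.4779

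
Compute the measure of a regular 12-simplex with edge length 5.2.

V_12 = √(13) · 5.2^12 / (12! · 2^(12/2)) ≈ 0.0459722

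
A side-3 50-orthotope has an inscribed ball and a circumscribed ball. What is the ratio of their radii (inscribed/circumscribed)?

Ratio = (s/2)/(s√50/2) = 50^(-1/2) ≈ 0.141421.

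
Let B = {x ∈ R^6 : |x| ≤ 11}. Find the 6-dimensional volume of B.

V = 1771561·π^3/6 ≈ 9.15492e+06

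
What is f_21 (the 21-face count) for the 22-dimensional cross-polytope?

Number of 21-faces = 2^(21+1) · C(22,21+1) = 4194304 · 1 = 4194304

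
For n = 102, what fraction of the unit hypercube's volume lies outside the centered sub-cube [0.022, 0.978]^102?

The inner cube has side 1-2·0.022 = 0.956 and volume (0.956)^102 ≈ 0.01016, so the shell holds 0.989844 of the volume.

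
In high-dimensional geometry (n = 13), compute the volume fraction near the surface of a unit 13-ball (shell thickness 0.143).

1 - (1-0.143)^13 ≈ 0.865491 ≈ 86.55%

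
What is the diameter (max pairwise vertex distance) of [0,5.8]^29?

d = √(5.8² + 5.8² + ... + 5.8²) [29 terms] = √(29·5.8²) = 5.8√29 ≈ 31.234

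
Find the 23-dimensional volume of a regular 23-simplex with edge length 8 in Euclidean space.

V_23 = √(24) · 8^23 / (23! · 2^(23/2)) ≈ 3.86221e-05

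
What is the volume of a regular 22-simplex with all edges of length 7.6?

V_22 = √(23) · 7.6^22 / (22! · 2^(22/2)) ≈ 4.97355e-05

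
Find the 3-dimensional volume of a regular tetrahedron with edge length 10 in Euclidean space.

Volume = (√2/12) · 10³ = 117.851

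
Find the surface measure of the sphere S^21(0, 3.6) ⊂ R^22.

S_22(3.6) = 2·π^(22/2)·(3.6)^21 / Γ(22/2) ≈ 7.80312e+10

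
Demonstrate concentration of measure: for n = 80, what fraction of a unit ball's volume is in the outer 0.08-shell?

1 - (1-0.08)^80 ≈ 0.998732 ≈ 99.87%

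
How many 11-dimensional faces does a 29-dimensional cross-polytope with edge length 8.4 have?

f_11(29-orthoplex) = 2^12 · (29 choose 12) = 212565749760.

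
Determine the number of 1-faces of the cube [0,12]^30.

Choose 1 of 30 axes to span the face (C(30,1) = 30 ways), then fix each of the remaining 29 coordinates at one of its two extreme values (2^29 = 536870912 ways): 30·536870912 = 16106127360.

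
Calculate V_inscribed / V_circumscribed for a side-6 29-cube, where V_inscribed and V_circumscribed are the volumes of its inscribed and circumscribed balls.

The radii are 6/2 and 6√29/2, so the volume ratio is (1/√29)^29 = 29^{-29/2} ≈ 6.24064e-22.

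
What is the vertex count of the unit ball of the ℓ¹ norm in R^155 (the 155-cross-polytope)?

An n-cross-polytope has 2n vertices; here n = 155, giving 310.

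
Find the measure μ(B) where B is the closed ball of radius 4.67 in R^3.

Volume = π^{3/2}·(4.67)^3/Γ(5/2) ≈ 426.618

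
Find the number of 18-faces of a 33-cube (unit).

Number of 18-faces = C(33,18) · 2^(33-18) = 1037158320 · 32768 = 33985603829760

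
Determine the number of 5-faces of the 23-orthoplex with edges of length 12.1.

Each 5-face is the convex hull of 6 vertices, one chosen as ±e_i from each of 6 distinct axes: 2^6·C(23,6) = 6460608.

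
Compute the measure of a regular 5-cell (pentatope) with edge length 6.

For a regular n-simplex with edge a, V = (a^n / n!)·√((n+1)/2^n). With a=6, n=4: V ≈ 30.1869.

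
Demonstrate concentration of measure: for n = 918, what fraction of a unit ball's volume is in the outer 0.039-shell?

1 - (1-0.039)^918 ≈ 1 - 1.381e-16 ≈ (100 - 1.11e-14)%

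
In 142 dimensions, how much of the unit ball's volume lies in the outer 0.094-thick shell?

Shell fraction = 1 - (1-0.094)^142 ≈ 0.999999183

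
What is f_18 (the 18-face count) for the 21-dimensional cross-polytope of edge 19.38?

f_18(21-orthoplex) = 2^19 · (21 choose 19) = 110100480.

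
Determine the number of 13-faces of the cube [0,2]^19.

f_13(19-cube) = (19 choose 13) · 2^6 = 1736448.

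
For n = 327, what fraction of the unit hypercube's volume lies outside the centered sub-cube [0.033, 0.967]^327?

Shell fraction = 1 - (1-0.066)^327 ≈ 1 - 2.011e-10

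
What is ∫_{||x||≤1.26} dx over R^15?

The n-ball volume is π^(n/2)·r^n/Γ(n/2+1). With n=15, r=1.26: V ≈ 12.2177.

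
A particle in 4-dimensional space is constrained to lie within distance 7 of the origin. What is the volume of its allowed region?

The n-ball volume is π^(n/2)·r^n/Γ(n/2+1). With n=4, r=7: V = 2401·π^2/2 ≈ 11848.5.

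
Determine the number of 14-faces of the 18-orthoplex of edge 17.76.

f_14(18-orthoplex) = 2^15 · (18 choose 15) = 26738688.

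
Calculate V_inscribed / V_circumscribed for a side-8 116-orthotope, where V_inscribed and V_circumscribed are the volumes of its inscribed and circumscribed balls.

The radii are 8/2 and 8√116/2, so the volume ratio is (1/√116)^116 = 116^{-116/2} ≈ 1.82573e-120.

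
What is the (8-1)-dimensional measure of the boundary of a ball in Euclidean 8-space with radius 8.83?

|∂B_8(8.83)| ≈ 1.35895e+08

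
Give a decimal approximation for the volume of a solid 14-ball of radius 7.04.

The n-ball volume is π^(n/2)·r^n/Γ(n/2+1). With n=14, r=7.04: V ≈ 4.40186e+11.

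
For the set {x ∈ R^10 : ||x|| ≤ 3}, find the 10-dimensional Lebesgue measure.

The n-ball volume is π^(n/2)·r^n/Γ(n/2+1). With n=10, r=3: V = 19683·π^5/40 ≈ 150585.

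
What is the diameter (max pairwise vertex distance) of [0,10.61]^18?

The space diagonal of an n-cube of side s is s√n. Here 10.61·√18 ≈ 45.0144.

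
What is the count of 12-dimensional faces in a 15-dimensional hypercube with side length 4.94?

Number of 12-faces = C(15,12) · 2^(15-12) = 455 · 8 = 3640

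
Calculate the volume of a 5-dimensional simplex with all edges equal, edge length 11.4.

V = (11.4^5 / 5!) · √((5+1) / 2^5) ≈ 694.774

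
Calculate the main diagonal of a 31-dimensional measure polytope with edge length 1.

The space diagonal of an n-cube of side s is s√n. Here 1·√31 ≈ 5.56776.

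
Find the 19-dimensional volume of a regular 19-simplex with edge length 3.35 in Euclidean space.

V_19 = √(20) · 3.35^19 / (19! · 2^(19/2)) ≈ 4.80271e-10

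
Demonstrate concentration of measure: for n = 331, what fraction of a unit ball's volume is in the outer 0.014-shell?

1 - (1-0.014)^331 ≈ 0.990597 ≈ 99.06%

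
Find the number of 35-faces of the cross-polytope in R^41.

Number of 35-faces = 2^(35+1) · C(41,35+1) = 68719476736 · 749398 = 51498238427004928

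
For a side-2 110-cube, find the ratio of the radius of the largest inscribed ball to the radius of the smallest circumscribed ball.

For an n-cube of any side s, the inradius is s/2 and the circumradius is s√n/2, so the ratio is 1/√110 ≈ 0.0953463.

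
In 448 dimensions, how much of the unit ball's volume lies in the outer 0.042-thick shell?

Shell fraction = 1 - (1-0.042)^448 ≈ 0.9999999955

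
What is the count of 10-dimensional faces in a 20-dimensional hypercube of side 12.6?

Number of 10-faces = C(20,10) · 2^(20-10) = 184756 · 1024 = 189190144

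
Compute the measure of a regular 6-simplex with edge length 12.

V = (12^6 / 6!) · √((6+1) / 2^6) ≈ 1371.56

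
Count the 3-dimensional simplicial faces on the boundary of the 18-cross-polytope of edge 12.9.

Number of 3-faces = 2^(3+1) · C(18,3+1) = 16 · 3060 = 48960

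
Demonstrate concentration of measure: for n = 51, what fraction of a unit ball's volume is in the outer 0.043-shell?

1 - (1-0.043)^51 ≈ 0.893706 ≈ 89.37%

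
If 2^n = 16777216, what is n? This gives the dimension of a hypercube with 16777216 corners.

The n-cube has 2^n vertices, and 16777216 = 2^24, so n = 24.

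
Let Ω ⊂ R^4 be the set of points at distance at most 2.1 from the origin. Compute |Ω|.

V_4(2.1) = π^(4/2) · (2.1)^4 / Γ(4/2 + 1) ≈ 95.9725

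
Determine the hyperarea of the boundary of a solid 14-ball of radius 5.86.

S_14(5.86) = 2·π^(14/2)·(5.86)^13 / Γ(14/2) ≈ 8.0615e+10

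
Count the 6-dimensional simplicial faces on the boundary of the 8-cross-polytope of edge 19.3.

f_6(8-orthoplex) = 2^7 · (8 choose 7) = 1024.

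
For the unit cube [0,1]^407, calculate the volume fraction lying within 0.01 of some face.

Shell fraction = 1 - (1-0.02)^407 ≈ 0.999731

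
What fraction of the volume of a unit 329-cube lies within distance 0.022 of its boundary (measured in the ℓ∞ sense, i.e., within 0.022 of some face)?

1 - (1 - 2·0.022)^329 = 1 - 0.956^329 ≈ 0.9999996279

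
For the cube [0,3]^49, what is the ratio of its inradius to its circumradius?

r_in / r_out = (3/2) / (3√49/2) = 1/√49 ≈ 0.142857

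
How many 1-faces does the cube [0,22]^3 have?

An n-cube has n·2^(n-1) edges. With n = 3: 3·4 = 12.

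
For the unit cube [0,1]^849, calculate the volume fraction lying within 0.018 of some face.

The inner cube has side 1-2·0.018 = 0.964 and volume (0.964)^849 ≈ 3.03e-14, so the shell holds 1 - 3.03e-14 of the volume.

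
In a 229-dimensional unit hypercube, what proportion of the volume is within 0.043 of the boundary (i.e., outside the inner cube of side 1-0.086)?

The inner cube has side 1-2·0.043 = 0.914 and volume (0.914)^229 ≈ 1.139e-09, so the shell holds 0.9999999989 of the volume.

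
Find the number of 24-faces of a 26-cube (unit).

f_24(26-cube) = (26 choose 24) · 2^2 = 1300.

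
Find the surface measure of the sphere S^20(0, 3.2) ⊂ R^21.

S_21(3.2) = 2·π^(21/2)·(3.2)^20 / Γ(21/2) ≈ 3.71336e+09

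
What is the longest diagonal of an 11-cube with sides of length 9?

Diagonal = √11 · 9 ≈ 29.8496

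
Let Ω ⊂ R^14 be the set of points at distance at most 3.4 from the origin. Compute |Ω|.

V_14(3.4) = π^(14/2) · (3.4)^14 / Γ(14/2 + 1) ≈ 1.65319e+07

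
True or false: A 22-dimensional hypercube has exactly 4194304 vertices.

True. The 22-cube has 2^22 = 4194304 vertices.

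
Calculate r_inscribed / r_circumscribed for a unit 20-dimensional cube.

Ratio = (s/2)/(s√20/2) = 20^(-1/2) ≈ 0.223607.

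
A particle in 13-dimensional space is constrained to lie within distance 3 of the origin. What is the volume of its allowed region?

Volume = π^{13/2}·(3)^13/Γ(15/2) = 7558272·π^6/5005 ≈ 1.45184e+06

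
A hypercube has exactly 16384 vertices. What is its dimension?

Since 2^n = 16384, we have n = 14.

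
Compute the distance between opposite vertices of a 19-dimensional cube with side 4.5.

Diagonal = √19 · 4.5 ≈ 19.615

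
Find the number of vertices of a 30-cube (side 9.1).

Each vertex is a binary string of length 30, so there are 2^30 = 1073741824.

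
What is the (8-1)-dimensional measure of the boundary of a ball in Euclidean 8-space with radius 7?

S = n·V_n(r)/r = 8·V_8(7)/7 (volume-to-surface relation), giving 823543·π^4/3 ≈ 2.67402e+07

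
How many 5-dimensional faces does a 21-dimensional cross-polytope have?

f_5(21-orthoplex) = 2^6 · (21 choose 6) = 3472896.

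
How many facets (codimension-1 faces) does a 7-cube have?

An n-cube has C(n,k)·2^(n-k) k-faces. Here C(7,6)·2^1 = 7·2 = 14.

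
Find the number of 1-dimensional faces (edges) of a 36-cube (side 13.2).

Number of 1-faces = C(36,1)·2^(36-1) = 36·34359738368 = 1236950581248.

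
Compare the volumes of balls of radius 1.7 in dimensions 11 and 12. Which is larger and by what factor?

V_11(1.7) ≈ 645.718, V_12(1.7) ≈ 777.954. The 12-ball is larger by a factor of 1.205.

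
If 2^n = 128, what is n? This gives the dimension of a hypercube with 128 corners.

Since 2^n = 128, we have n = 7.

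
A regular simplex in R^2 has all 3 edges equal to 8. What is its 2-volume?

Area = (√3/4) · 8² = 27.7128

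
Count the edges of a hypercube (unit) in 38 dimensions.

An n-cube has n·2^(n-1) edges. With n = 38: 38·137438953472 = 5222680231936.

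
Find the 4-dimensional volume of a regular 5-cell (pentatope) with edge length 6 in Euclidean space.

V_4 = √(5) · 6^4 / (4! · 2^(4/2)) ≈ 30.1869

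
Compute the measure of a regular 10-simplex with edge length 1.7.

V_10 = √(11) · 1.7^10 / (10! · 2^(10/2)) ≈ 5.75801e-06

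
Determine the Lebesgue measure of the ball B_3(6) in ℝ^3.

Volume = π^{3/2}·(6)^3/Γ(5/2) = 288·π ≈ 904.779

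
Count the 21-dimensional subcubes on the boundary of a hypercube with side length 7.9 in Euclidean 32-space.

Number of 21-faces = C(32,21) · 2^(32-21) = 129024480 · 2048 = 264242135040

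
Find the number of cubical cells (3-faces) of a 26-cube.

Choose 3 of 26 axes to span the face (C(26,3) = 2600 ways), then fix each of the remaining 23 coordinates at one of its two extreme values (2^23 = 8388608 ways): 2600·8388608 = 21810380800.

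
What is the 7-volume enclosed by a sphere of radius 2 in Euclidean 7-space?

Volume = π^{7/2}·(2)^7/Γ(9/2) = 2048·π^3/105 ≈ 604.77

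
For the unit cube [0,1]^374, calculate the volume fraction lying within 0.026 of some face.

1 - (1 - 2·0.026)^374 = 1 - 0.948^374 ≈ 0.9999999979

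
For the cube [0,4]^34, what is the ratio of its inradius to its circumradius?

r_in / r_out = (4/2) / (4√34/2) = 1/√34 ≈ 0.171499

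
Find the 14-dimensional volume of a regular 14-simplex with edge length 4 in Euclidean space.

V = (4^14 / 14!) · √((14+1) / 2^14) ≈ 9.31681e-05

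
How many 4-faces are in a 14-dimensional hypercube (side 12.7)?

Number of 4-faces = C(14,4) · 2^(14-4) = 1001 · 1024 = 1025024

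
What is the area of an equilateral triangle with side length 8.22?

Area = (√3/4) · 8.22² = 29.258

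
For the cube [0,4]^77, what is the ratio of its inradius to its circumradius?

Ratio = (s/2)/(s√77/2) = 77^(-1/2) ≈ 0.113961.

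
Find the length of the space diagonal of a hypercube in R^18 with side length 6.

d = √(6² + 6² + ... + 6²) [18 terms] = √(18·6²) = 6√18 ≈ 25.4558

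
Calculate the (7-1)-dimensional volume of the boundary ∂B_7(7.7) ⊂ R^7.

|∂B_7(7.7)| ≈ 6.89323e+06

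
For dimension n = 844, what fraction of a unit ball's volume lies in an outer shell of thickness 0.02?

1 - (1-0.02)^844 ≈ 0.9999999607 ≈ 99.999996%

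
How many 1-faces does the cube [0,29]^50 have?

Each of the 2^50 = 1125899906842624 vertices has degree 50; total edges = 50·2^50/2 = 28147497671065600.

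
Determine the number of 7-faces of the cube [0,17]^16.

f_7(16-cube) = (16 choose 7) · 2^9 = 5857280.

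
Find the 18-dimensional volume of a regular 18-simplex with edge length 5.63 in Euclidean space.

For a regular n-simplex with edge a, V = (a^n / n!)·√((n+1)/2^n). With a=5.63, n=18: V ≈ 4.29454e-05.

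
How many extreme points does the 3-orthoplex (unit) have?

An n-cross-polytope has 2n vertices; here n = 3, giving 6.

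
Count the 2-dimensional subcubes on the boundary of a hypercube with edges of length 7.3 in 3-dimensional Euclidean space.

Choose 2 of 3 axes to span the face (C(3,2) = 3 ways), then fix each of the remaining 1 coordinate at one of its two extreme values (2^1 = 2 ways): 3·2 = 6.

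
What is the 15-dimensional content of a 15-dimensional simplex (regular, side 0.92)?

V = (0.92^15 / 15!) · √((15+1) / 2^15) ≈ 4.83785e-15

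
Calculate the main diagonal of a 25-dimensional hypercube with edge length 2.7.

Diagonal = √25 · 2.7 = 13.5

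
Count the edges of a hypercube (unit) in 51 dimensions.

Number of 1-faces = C(51,1)·2^(51-1) = 51·1125899906842624 = 57420895248973824.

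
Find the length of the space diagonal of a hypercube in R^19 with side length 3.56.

d = √(3.56² + 3.56² + ... + 3.56²) [19 terms] = √(19·3.56²) = 3.56√19 ≈ 15.5177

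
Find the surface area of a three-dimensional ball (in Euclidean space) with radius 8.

S = n·V_n(r)/r = 3·V_3(8)/8 (volume-to-surface relation), giving 4πr² = 4π·(8)² ≈ 804.248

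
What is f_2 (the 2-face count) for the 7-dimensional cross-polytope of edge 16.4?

An n-cross-polytope has 2^(k+1)·C(n,k+1) k-faces. Here 2^3·C(7,3) = 8·35 = 280.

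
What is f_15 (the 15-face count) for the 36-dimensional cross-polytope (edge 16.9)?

Number of 15-faces = 2^(15+1) · C(36,15+1) = 65536 · 7307872110 = 478928706600960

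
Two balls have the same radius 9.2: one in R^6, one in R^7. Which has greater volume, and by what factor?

V_6(9.2) ≈ 3.13347e+06, V_7(9.2) ≈ 2.63569e+07. The 7-ball is larger by a factor of 8.411.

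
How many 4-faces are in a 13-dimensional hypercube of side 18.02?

An n-cube has C(n,k)·2^(n-k) k-faces. Here C(13,4)·2^9 = 715·512 = 366080.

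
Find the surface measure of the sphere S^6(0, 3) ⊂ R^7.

The surface area of an n-ball is 2π^(n/2) r^(n-1) / Γ(n/2). For n=7, r=3: 3888·π^3/5 ≈ 24110.5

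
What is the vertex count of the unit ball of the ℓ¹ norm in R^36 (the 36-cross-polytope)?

An n-cross-polytope has 2n vertices; here n = 36, giving 72.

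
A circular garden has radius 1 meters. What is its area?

V_2(1) = π^(2/2) · (1)^2 / Γ(2/2 + 1) = π ≈ 3.14159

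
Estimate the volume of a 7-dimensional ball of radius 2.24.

The n-ball volume is π^(n/2)·r^n/Γ(n/2+1). With n=7, r=2.24: V ≈ 1336.95.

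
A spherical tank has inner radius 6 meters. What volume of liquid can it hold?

Volume = π^{3/2}·(6)^3/Γ(5/2) = 288·π ≈ 904.779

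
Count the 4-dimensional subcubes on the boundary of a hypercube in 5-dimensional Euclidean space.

An n-cube has C(n,k)·2^(n-k) k-faces. Here C(5,4)·2^1 = 5·2 = 10.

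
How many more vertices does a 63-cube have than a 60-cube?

The 63-cube has 2^63 = 9223372036854775808 vertices. The 60-cube has 2^60 = 1152921504606846976 vertices. Difference: 9223372036854775808 - 1152921504606846976 = 8070450532247928832.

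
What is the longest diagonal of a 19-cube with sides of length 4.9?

Diagonal = √19 · 4.9 ≈ 21.3586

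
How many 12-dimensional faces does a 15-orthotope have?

f_12(15-cube) = (15 choose 12) · 2^3 = 3640.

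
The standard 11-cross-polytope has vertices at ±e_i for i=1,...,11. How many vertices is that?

An n-cross-polytope has 2n vertices; here n = 11, giving 22.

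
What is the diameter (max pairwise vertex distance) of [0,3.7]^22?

Diagonal = √22 · 3.7 ≈ 17.3545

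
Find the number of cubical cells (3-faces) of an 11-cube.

f_3(11-cube) = (11 choose 3) · 2^8 = 42240.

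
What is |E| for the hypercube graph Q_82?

The 82-cube has n·2^(n-1) = 82·2^81 = 82·2417851639229258349412352 = 198263834416799184651812864 edges.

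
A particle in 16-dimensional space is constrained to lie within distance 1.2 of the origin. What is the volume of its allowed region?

The n-ball volume is π^(n/2)·r^n/Γ(n/2+1). With n=16, r=1.2: V ≈ 4.35089.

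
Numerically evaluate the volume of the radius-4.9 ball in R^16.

Volume = π^{16/2}·(4.9)^16/Γ(9) ≈ 2.59906e+10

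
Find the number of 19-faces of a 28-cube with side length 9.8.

Number of 19-faces = C(28,19) · 2^(28-19) = 6906900 · 512 = 3536332800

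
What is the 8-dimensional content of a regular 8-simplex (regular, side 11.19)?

Volume = 11.19^8 · √(9/2^8) / 8! ≈ 1143.2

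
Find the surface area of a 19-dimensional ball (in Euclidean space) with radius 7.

S = n·V_n(r)/r = 19·V_19(7)/7 (volume-to-surface relation), giving 238213646322899968·π^9/4922775 ≈ 1.44247e+15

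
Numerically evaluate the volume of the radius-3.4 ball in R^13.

Volume = π^{13/2}·(3.4)^13/Γ(15/2) ≈ 7.38869e+06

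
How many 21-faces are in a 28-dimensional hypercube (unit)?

Number of 21-faces = C(28,21) · 2^(28-21) = 1184040 · 128 = 151557120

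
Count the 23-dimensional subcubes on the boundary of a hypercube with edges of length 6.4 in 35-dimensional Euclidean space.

Number of 23-faces = C(35,23) · 2^(35-23) = 834451800 · 4096 = 3417914572800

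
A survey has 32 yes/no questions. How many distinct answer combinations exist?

An n-cube has 2^n vertices; for n = 32 that is 2^32 = 4294967296.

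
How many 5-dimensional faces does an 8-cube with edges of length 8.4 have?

Number of 5-faces = C(8,5) · 2^(8-5) = 56 · 8 = 448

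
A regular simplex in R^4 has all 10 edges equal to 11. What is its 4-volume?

V = (11^4 / 4!) · √((4+1) / 2^4) ≈ 341.024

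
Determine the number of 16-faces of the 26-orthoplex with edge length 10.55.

f_16(26-orthoplex) = 2^17 · (26 choose 17) = 409541017600.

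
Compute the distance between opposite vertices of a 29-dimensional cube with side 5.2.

||(5.2,5.2,...,5.2)|| = √(29)·5.2 ≈ 28.0029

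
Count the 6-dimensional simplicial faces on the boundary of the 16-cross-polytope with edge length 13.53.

f_6(16-orthoplex) = 2^7 · (16 choose 7) = 1464320.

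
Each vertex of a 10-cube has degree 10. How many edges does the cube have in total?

Each of the 2^10 = 1024 vertices has degree 10; total edges = 10·2^10/2 = 5120.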